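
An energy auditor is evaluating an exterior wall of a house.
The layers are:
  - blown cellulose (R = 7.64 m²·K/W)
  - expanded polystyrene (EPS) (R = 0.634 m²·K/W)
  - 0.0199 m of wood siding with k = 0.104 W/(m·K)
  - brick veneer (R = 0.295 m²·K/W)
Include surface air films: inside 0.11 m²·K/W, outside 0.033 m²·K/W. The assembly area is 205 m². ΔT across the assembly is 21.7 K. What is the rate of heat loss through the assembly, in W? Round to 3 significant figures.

500 W

0.0199/0.104 = 0.1913
R_total = 0.11 + 7.64 + 0.634 + 0.1913 + 0.295 + 0.033 = 8.903 m²·K/W
Q = A·ΔT/R = 205 × 21.7 / 8.903 = 499.6 W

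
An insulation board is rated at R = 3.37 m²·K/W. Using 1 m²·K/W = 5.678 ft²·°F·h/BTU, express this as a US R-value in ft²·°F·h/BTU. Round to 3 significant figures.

R_US = 3.37 × 5.678 = 19.13

19.1 ft²·°F·h/BTU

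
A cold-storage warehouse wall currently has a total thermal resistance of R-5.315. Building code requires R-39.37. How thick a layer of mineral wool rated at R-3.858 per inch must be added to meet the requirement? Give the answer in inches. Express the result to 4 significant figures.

8.827 in

ΔR = 39.37 − 5.315 = 34.055 ft²·°F·h/BTU
L = ΔR / (R/in) = 34.055/3.858 = 8.8271 in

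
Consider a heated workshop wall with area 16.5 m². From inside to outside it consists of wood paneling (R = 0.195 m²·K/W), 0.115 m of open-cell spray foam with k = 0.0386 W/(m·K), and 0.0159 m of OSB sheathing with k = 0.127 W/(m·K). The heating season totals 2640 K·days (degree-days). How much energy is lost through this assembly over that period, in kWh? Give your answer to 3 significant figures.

317 kWh

0.115/0.0386 = 2.979
0.0159/0.127 = 0.1252
R_total = 0.195 + 2.979 + 0.1252 = 3.299 m²·K/W
E = A × HDD × 24 / R / 1000 = 16.5 × 2640 × 24 / 3.299 / 1000 = 316.9 kWh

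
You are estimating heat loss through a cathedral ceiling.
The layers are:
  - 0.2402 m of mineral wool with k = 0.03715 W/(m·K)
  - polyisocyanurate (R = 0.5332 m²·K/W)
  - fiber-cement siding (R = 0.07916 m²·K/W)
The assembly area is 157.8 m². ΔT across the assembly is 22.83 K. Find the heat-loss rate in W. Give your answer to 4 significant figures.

0.2402/0.03715 = 6.4657
R_total = 6.4657 + 0.5332 + 0.07916 = 7.078 m²·K/W
Q = A·ΔT/R = 157.8 × 22.83 / 7.078 = 508.98 W

509.0 W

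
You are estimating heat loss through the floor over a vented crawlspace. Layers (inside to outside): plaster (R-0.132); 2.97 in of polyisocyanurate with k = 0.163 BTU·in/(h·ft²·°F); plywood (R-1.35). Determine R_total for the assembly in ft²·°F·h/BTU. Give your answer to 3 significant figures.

19.7 ft²·°F·h/BTU

2.97/0.163 = 18.22
R_total = 0.132 + 18.22 + 1.35 = 19.7 ft²·°F·h/BTU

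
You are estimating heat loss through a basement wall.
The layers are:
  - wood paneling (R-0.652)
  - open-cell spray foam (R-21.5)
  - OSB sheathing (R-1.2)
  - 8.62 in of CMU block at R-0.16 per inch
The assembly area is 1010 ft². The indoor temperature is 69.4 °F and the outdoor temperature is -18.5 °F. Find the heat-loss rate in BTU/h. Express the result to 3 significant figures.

3590 BTU/h

8.62 × 0.16 = 1.379
R_total = 0.652 + 21.5 + 1.2 + 1.379 = 24.73 ft²·°F·h/BTU
Q = A·ΔT/R = 1010 × (69.4 − (-18.5)) / 24.73 = 3590 BTU/h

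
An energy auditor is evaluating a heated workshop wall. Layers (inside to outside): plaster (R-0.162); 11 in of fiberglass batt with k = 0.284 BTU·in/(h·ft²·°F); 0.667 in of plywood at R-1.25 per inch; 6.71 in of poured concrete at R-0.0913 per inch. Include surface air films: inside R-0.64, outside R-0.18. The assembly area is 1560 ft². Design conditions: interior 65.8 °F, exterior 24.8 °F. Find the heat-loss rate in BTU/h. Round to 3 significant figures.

11/0.284 = 38.73
0.667 × 1.25 = 0.8337
6.71 × 0.0913 = 0.6126
R_total = 0.64 + 0.162 + 38.73 + 0.8337 + 0.6126 + 0.18 = 41.16 ft²·°F·h/BTU
Q = A·ΔT/R = 1560 × (65.8 − 24.8) / 41.16 = 1554 BTU/h

1550 BTU/h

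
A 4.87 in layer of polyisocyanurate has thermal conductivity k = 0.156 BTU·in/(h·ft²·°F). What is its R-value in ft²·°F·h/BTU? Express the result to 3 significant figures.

31.2 ft²·°F·h/BTU

R = L/k = 4.87/0.156 = 31.22 ft²·°F·h/BTU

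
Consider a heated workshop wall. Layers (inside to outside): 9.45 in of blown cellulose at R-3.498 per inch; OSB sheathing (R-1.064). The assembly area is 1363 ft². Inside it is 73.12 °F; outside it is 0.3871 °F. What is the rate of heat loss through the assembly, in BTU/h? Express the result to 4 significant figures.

9.45 × 3.498 = 33.056
R_total = 33.056 + 1.064 = 34.12 ft²·°F·h/BTU
Q = A·ΔT/R = 1363 × (73.12 − 0.3871) / 34.12 = 2905.5 BTU/h

2905 BTU/h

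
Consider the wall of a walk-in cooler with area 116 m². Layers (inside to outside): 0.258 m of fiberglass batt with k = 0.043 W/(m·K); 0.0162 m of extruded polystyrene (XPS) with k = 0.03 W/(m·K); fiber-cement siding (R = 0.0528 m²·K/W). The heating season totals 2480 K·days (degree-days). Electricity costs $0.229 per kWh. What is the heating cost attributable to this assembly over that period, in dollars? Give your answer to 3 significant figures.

0.258/0.043 = 6
0.0162/0.03 = 0.54
R_total = 6 + 0.54 + 0.0528 = 6.593 m²·K/W
E = A × HDD × 24 / R / 1000 = 116 × 2480 × 24 / 6.593 / 1000 = 1047 kWh
Cost = 1047 × 0.229 = $239.8

240 dollars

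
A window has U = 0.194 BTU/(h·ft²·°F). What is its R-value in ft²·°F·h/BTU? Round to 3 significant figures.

5.15 ft²·°F·h/BTU

R = 1/U = 1/0.194 = 5.155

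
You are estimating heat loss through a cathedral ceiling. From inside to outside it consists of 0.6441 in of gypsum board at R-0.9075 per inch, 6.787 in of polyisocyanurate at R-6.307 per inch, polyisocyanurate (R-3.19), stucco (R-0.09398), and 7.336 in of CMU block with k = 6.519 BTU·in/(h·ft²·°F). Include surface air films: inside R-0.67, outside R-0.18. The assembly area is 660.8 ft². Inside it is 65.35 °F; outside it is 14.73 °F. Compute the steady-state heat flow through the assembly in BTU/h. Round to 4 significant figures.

687.6 BTU/h

0.6441 × 0.9075 = 0.58452
6.787 × 6.307 = 42.806
7.336/6.519 = 1.1253
R_total = 0.67 + 0.58452 + 42.806 + 3.19 + 0.09398 + 1.1253 + 0.18 = 48.649 ft²·°F·h/BTU
Q = A·ΔT/R = 660.8 × (65.35 − 14.73) / 48.649 = 687.57 BTU/h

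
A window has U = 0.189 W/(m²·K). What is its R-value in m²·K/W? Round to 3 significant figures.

R = 1/U = 1/0.189 = 5.291

5.29 m²·K/W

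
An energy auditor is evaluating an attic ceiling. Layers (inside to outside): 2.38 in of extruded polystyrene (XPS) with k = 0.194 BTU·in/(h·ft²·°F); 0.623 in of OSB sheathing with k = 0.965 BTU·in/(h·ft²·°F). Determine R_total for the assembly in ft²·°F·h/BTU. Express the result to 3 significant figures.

12.9 ft²·°F·h/BTU

2.38/0.194 = 12.27
0.623/0.965 = 0.6456
R_total = 12.27 + 0.6456 = 12.91 ft²·°F·h/BTU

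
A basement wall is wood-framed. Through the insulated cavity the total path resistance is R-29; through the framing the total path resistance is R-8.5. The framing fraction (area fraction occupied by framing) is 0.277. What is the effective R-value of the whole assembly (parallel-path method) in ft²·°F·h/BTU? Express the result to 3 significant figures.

17.4 ft²·°F·h/BTU

U_eff = 0.723/29 + 0.277/8.5 = 0.02493 + 0.03259 = 0.05752
R_eff = 1/U_eff = 17.39 ft²·°F·h/BTU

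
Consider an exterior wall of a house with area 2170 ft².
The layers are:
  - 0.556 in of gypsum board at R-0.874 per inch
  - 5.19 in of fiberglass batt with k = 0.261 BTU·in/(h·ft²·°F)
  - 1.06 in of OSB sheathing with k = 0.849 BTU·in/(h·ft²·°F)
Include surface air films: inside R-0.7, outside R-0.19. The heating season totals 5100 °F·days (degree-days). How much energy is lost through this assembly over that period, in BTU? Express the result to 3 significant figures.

11800000 BTU

0.556 × 0.874 = 0.4859
5.19/0.261 = 19.89
1.06/0.849 = 1.249
R_total = 0.7 + 0.4859 + 19.89 + 1.249 + 0.19 = 22.51 ft²·°F·h/BTU
E = A × HDD × 24 / R = 2170 × 5100 × 24 / 22.51 = 11800000 BTU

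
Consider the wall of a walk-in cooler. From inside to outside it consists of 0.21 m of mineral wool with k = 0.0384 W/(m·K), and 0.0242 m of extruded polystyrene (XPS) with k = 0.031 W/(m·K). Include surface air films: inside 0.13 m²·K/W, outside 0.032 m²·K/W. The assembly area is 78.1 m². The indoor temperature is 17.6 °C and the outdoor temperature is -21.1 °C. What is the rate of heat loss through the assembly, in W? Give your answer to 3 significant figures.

471 W

0.21/0.0384 = 5.469
0.0242/0.031 = 0.7806
R_total = 0.13 + 5.469 + 0.7806 + 0.032 = 6.411 m²·K/W
Q = A·ΔT/R = 78.1 × (17.6 − (-21.1)) / 6.411 = 471.4 W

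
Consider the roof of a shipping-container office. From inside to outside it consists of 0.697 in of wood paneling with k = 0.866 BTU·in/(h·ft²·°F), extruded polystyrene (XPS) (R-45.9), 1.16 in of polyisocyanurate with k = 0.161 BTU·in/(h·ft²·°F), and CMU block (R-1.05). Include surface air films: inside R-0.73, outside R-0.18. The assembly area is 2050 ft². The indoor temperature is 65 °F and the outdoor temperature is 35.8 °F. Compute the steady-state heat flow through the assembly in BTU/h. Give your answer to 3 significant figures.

1070 BTU/h

0.697/0.866 = 0.8048
1.16/0.161 = 7.205
R_total = 0.73 + 0.8048 + 45.9 + 7.205 + 1.05 + 0.18 = 55.87 ft²·°F·h/BTU
Q = A·ΔT/R = 2050 × (65 − 35.8) / 55.87 = 1071 BTU/h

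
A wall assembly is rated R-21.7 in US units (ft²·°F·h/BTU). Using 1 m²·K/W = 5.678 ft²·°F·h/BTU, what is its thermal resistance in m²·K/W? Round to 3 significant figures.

3.82 m²·K/W

R_SI = 21.7/5.678 = 3.822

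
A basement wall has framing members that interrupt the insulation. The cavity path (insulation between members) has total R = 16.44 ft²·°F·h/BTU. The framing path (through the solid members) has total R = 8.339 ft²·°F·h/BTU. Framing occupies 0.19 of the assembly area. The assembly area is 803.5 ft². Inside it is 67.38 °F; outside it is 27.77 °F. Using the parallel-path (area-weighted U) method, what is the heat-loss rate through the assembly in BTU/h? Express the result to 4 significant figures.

U_eff = 0.81/16.44 + 0.19/8.339 = 0.04927 + 0.022785 = 0.072055
R_eff = 1/U_eff = 13.878 ft²·°F·h/BTU
Q = 803.5 × (67.38 − 27.77) / 13.878 = 2293.3 BTU/h

2293 BTU/h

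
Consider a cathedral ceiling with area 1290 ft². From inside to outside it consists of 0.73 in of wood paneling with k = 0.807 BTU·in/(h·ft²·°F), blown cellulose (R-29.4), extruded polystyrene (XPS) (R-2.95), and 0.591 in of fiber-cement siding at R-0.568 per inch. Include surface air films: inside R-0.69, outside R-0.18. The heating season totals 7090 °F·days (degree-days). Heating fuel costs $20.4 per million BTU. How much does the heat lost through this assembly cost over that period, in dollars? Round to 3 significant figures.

0.73/0.807 = 0.9046
0.591 × 0.568 = 0.3357
R_total = 0.69 + 0.9046 + 29.4 + 2.95 + 0.3357 + 0.18 = 34.46 ft²·°F·h/BTU
E = A × HDD × 24 / R = 1290 × 7090 × 24 / 34.46 = 6370000 BTU
Cost = 6370000/10⁶ × 20.4 = $129.9

130 dollars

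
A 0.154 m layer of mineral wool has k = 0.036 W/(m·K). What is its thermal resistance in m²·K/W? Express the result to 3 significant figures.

4.28 m²·K/W

R = L/k = 0.154/0.036 = 4.278 m²·K/W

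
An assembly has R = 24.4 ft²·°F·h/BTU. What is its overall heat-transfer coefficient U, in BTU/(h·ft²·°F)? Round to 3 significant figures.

0.0410 BTU/(h·ft²·°F)

U = 1/R = 1/24.4 = 0.04098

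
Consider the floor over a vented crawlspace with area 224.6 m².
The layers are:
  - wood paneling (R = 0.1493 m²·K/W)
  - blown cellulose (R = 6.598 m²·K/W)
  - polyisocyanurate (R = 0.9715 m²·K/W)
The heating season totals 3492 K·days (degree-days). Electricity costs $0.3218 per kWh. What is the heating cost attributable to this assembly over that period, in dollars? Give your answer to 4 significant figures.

784.8 dollars

R_total = 0.1493 + 6.598 + 0.9715 = 7.7188 m²·K/W
E = A × HDD × 24 / R / 1000 = 224.6 × 3492 × 24 / 7.7188 / 1000 = 2438.6 kWh
Cost = 2438.6 × 0.3218 = $784.75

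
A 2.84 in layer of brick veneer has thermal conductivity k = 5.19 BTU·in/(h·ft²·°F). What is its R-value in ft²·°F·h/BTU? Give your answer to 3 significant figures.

0.547 ft²·°F·h/BTU

R = L/k = 2.84/5.19 = 0.5472 ft²·°F·h/BTU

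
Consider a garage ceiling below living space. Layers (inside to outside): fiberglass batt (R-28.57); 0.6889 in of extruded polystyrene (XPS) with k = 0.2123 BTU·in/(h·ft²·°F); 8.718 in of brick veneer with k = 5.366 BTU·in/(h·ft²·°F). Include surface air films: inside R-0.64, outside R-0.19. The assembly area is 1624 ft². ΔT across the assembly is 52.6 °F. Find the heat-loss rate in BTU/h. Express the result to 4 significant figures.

2493 BTU/h

0.6889/0.2123 = 3.2449
8.718/5.366 = 1.6247
R_total = 0.64 + 28.57 + 3.2449 + 1.6247 + 0.19 = 34.27 ft²·°F·h/BTU
Q = A·ΔT/R = 1624 × 52.6 / 34.27 = 2492.7 BTU/h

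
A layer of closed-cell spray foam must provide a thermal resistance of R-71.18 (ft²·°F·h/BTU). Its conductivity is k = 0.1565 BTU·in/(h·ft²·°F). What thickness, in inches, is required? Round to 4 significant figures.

L = R × k = 71.18 × 0.1565 = 11.14 in

11.14 in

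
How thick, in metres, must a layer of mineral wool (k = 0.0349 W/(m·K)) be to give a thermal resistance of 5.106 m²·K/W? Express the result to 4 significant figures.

0.1782 m

L = R·k = 5.106 × 0.0349 = 0.1782 m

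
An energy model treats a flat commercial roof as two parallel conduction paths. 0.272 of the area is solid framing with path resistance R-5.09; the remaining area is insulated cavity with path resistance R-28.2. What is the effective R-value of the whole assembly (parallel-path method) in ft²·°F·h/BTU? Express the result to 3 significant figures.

U_eff = 0.728/28.2 + 0.272/5.09 = 0.02582 + 0.05344 = 0.07925
R_eff = 1/U_eff = 12.62 ft²·°F·h/BTU

12.6 ft²·°F·h/BTU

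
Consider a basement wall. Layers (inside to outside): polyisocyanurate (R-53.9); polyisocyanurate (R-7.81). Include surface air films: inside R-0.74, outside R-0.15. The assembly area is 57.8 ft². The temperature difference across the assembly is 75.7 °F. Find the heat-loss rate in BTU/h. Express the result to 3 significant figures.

R_total = 0.74 + 53.9 + 7.81 + 0.15 = 62.6 ft²·°F·h/BTU
Q = A·ΔT/R = 57.8 × 75.7 / 62.6 = 69.9 BTU/h

69.9 BTU/h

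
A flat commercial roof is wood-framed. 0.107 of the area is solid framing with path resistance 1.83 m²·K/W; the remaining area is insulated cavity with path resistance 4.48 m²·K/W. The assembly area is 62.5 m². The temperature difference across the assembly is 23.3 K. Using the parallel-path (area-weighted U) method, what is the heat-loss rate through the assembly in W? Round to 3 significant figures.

U_eff = 0.893/4.48 + 0.107/1.83 = 0.1993 + 0.05847 = 0.2578
R_eff = 1/U_eff = 3.879 m²·K/W
Q = 62.5 × 23.3 / 3.879 = 375.4 W

375 W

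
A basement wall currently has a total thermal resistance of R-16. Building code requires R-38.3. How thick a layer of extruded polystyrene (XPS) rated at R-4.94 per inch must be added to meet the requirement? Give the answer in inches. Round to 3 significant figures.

ΔR = 38.3 − 16 = 22.3 ft²·°F·h/BTU
L = ΔR / (R/in) = 22.3/4.94 = 4.514 in

4.51 in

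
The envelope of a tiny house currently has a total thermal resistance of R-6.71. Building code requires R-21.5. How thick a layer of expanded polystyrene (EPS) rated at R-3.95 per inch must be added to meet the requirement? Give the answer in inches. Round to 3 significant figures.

3.74 in

ΔR = 21.5 − 6.71 = 14.79 ft²·°F·h/BTU
L = ΔR / (R/in) = 14.79/3.95 = 3.744 in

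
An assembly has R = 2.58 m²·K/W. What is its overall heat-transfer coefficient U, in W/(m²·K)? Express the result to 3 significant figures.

U = 1/R = 1/2.58 = 0.3876

0.388 W/(m²·K)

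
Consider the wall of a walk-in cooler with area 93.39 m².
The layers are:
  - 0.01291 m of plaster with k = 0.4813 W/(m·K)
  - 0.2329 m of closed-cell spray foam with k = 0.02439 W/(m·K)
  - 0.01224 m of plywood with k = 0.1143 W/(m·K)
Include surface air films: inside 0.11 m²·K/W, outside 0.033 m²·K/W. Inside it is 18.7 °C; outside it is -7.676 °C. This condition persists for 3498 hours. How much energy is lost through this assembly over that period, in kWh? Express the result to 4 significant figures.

0.01291/0.4813 = 0.026823
0.2329/0.02439 = 9.549
0.01224/0.1143 = 0.10709
R_total = 0.11 + 0.026823 + 9.549 + 0.10709 + 0.033 = 9.8259 m²·K/W
Q = 93.39 × (18.7 − (-7.676)) / 9.8259 = 250.69 W
E = 250.69 W × 3498 h / 1000 = 876.91 kWh

876.9 kWh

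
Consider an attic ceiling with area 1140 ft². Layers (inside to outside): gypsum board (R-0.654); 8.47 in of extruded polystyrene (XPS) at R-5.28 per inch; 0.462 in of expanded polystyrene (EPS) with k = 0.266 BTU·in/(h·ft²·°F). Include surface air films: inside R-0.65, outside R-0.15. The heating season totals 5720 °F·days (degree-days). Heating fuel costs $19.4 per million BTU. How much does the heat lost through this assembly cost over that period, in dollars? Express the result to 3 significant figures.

63.4 dollars

8.47 × 5.28 = 44.72
0.462/0.266 = 1.737
R_total = 0.65 + 0.654 + 44.72 + 1.737 + 0.15 = 47.91 ft²·°F·h/BTU
E = A × HDD × 24 / R = 1140 × 5720 × 24 / 47.91 = 3266000 BTU
Cost = 3266000/10⁶ × 19.4 = $63.37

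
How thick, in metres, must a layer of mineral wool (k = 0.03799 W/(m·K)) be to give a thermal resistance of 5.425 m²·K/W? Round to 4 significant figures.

0.2061 m

L = R·k = 5.425 × 0.03799 = 0.2061 m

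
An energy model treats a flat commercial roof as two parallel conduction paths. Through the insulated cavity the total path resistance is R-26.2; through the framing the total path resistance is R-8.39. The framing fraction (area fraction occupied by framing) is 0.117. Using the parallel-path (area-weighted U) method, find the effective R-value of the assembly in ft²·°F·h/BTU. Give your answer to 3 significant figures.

21.0 ft²·°F·h/BTU

U_eff = 0.883/26.2 + 0.117/8.39 = 0.0337 + 0.01395 = 0.04765
R_eff = 1/U_eff = 20.99 ft²·°F·h/BTU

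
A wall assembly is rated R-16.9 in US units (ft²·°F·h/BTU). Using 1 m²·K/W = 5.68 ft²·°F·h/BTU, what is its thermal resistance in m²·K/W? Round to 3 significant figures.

R_SI = 16.9/5.68 = 2.975

2.98 m²·K/W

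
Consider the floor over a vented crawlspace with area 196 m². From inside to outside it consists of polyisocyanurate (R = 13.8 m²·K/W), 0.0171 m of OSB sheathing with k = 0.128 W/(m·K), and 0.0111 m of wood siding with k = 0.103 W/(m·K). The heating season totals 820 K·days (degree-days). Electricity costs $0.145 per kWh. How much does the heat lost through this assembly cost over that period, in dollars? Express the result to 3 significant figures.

0.0171/0.128 = 0.1336
0.0111/0.103 = 0.1078
R_total = 13.8 + 0.1336 + 0.1078 = 14.04 m²·K/W
E = A × HDD × 24 / R / 1000 = 196 × 820 × 24 / 14.04 / 1000 = 274.7 kWh
Cost = 274.7 × 0.145 = $39.83

39.8 dollars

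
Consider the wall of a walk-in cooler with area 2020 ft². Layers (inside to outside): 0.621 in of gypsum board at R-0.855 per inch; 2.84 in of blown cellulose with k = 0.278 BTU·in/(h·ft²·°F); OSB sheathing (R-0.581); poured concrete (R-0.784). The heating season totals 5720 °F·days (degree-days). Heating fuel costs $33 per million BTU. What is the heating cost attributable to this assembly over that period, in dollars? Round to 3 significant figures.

0.621 × 0.855 = 0.531
2.84/0.278 = 10.22
R_total = 0.531 + 10.22 + 0.581 + 0.784 = 12.11 ft²·°F·h/BTU
E = A × HDD × 24 / R = 2020 × 5720 × 24 / 12.11 = 22900000 BTU
Cost = 22900000/10⁶ × 33 = $755.6

756 dollars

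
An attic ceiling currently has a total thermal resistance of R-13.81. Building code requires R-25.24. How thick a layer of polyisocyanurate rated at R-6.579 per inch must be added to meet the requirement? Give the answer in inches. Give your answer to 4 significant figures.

1.737 in

ΔR = 25.24 − 13.81 = 11.43 ft²·°F·h/BTU
L = ΔR / (R/in) = 11.43/6.579 = 1.7373 in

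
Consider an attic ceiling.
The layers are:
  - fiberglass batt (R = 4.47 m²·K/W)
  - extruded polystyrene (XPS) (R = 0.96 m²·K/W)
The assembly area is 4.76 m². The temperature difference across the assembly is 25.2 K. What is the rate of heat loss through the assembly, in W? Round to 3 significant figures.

R_total = 4.47 + 0.96 = 5.43 m²·K/W
Q = A·ΔT/R = 4.76 × 25.2 / 5.43 = 22.09 W

22.1 W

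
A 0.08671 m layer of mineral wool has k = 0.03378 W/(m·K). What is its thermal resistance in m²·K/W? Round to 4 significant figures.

R = L/k = 0.08671/0.03378 = 2.5669 m²·K/W

2.567 m²·K/W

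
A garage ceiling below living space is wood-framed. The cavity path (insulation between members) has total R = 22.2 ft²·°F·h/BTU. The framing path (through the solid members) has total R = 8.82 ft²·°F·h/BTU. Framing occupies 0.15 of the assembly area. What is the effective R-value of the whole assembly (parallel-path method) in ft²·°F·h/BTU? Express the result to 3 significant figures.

U_eff = 0.85/22.2 + 0.15/8.82 = 0.03829 + 0.01701 = 0.0553
R_eff = 1/U_eff = 18.08 ft²·°F·h/BTU

18.1 ft²·°F·h/BTU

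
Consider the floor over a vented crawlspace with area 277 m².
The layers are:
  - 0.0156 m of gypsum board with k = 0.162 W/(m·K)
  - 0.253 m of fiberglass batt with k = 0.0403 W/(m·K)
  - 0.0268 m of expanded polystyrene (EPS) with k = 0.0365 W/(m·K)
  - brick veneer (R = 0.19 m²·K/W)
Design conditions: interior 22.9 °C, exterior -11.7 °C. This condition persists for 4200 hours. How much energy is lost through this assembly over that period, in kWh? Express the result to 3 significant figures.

0.0156/0.162 = 0.0963
0.253/0.0403 = 6.278
0.0268/0.0365 = 0.7342
R_total = 0.0963 + 6.278 + 0.7342 + 0.19 = 7.298 m²·K/W
Q = 277 × (22.9 − (-11.7)) / 7.298 = 1313 W
E = 1313 W × 4200 h / 1000 = 5515 kWh

5520 kWh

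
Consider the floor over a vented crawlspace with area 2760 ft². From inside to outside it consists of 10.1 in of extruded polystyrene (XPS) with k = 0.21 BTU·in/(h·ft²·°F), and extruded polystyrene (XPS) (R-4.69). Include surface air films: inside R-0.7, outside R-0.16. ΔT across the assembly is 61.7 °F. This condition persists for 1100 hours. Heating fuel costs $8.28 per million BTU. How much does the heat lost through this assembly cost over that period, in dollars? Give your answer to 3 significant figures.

28.9 dollars

10.1/0.21 = 48.1
R_total = 0.7 + 48.1 + 4.69 + 0.16 = 53.65 ft²·°F·h/BTU
Q = 2760 × 61.7 / 53.65 = 3174 BTU/h
E = 3174 × 1100 = 3492000 BTU
Cost = 3492000/10⁶ × 8.28 = $28.91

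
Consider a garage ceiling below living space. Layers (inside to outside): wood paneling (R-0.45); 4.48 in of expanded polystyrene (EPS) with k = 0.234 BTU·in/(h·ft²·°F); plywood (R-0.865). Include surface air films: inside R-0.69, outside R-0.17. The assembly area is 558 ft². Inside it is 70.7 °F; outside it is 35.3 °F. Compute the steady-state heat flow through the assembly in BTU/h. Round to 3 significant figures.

926 BTU/h

4.48/0.234 = 19.15
R_total = 0.69 + 0.45 + 19.15 + 0.865 + 0.17 = 21.32 ft²·°F·h/BTU
Q = A·ΔT/R = 558 × (70.7 − 35.3) / 21.32 = 926.5 BTU/h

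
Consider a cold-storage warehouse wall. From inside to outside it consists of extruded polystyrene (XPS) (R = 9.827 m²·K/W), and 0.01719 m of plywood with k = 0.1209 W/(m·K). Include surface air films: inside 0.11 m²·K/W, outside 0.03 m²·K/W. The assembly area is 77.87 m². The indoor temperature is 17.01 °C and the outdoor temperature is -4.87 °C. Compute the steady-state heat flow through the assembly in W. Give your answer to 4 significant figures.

168.5 W

0.01719/0.1209 = 0.14218
R_total = 0.11 + 9.827 + 0.14218 + 0.03 = 10.109 m²·K/W
Q = A·ΔT/R = 77.87 × (17.01 − (-4.87)) / 10.109 = 168.54 W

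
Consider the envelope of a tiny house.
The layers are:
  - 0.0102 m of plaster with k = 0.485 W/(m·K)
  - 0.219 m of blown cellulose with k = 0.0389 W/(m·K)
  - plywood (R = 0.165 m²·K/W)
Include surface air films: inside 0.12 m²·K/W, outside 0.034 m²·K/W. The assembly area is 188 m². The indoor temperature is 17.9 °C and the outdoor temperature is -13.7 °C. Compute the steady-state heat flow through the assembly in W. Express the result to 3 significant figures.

0.0102/0.485 = 0.02103
0.219/0.0389 = 5.63
R_total = 0.12 + 0.02103 + 5.63 + 0.165 + 0.034 = 5.97 m²·K/W
Q = A·ΔT/R = 188 × (17.9 − (-13.7)) / 5.97 = 995.1 W

995 W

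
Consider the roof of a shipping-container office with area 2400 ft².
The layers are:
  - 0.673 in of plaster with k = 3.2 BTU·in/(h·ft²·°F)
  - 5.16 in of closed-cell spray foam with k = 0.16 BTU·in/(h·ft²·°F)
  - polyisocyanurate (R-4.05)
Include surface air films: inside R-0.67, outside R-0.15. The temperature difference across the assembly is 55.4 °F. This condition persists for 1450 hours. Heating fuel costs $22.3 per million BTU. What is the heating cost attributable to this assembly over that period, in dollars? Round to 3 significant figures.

115 dollars

0.673/3.2 = 0.2103
5.16/0.16 = 32.25
R_total = 0.67 + 0.2103 + 32.25 + 4.05 + 0.15 = 37.33 ft²·°F·h/BTU
Q = 2400 × 55.4 / 37.33 = 3562 BTU/h
E = 3562 × 1450 = 5164000 BTU
Cost = 5164000/10⁶ × 22.3 = $115.2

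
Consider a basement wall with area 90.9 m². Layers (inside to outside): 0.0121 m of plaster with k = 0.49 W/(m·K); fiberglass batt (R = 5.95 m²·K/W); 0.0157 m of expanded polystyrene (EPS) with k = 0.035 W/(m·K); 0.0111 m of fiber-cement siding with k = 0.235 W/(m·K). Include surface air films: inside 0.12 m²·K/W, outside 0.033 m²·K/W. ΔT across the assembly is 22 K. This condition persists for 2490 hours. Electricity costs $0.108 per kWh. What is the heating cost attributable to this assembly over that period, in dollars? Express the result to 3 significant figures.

0.0121/0.49 = 0.02469
0.0157/0.035 = 0.4486
0.0111/0.235 = 0.04723
R_total = 0.12 + 0.02469 + 5.95 + 0.4486 + 0.04723 + 0.033 = 6.623 m²·K/W
Q = 90.9 × 22 / 6.623 = 301.9 W
E = 301.9 W × 2490 h / 1000 = 751.8 kWh
Cost = 751.8 × 0.108 = $81.19

81.2 dollars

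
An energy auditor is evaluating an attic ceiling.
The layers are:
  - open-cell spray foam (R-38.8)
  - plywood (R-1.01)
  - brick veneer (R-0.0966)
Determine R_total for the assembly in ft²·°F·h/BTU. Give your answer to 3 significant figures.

R_total = 38.8 + 1.01 + 0.0966 = 39.91 ft²·°F·h/BTU

39.9 ft²·°F·h/BTU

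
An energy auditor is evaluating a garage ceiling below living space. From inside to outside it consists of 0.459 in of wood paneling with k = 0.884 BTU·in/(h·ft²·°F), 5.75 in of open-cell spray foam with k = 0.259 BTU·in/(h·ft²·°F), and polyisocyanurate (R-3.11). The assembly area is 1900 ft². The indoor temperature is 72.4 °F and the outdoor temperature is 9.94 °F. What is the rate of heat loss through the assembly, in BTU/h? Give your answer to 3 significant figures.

4590 BTU/h

0.459/0.884 = 0.5192
5.75/0.259 = 22.2
R_total = 0.5192 + 22.2 + 3.11 = 25.83 ft²·°F·h/BTU
Q = A·ΔT/R = 1900 × (72.4 − 9.94) / 25.83 = 4594 BTU/h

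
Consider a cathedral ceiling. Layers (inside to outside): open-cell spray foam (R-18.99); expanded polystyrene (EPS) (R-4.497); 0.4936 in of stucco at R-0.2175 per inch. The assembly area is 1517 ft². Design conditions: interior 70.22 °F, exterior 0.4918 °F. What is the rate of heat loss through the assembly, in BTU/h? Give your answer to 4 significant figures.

0.4936 × 0.2175 = 0.10736
R_total = 18.99 + 4.497 + 0.10736 = 23.594 ft²·°F·h/BTU
Q = A·ΔT/R = 1517 × (70.22 − 0.4918) / 23.594 = 4483.2 BTU/h

4483 BTU/h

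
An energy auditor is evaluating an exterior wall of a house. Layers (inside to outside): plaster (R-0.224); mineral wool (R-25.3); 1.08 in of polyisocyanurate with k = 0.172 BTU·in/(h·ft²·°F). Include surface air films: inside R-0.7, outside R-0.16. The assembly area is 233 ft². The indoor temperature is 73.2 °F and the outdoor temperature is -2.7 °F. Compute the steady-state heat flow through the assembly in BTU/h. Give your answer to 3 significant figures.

541 BTU/h

1.08/0.172 = 6.279
R_total = 0.7 + 0.224 + 25.3 + 6.279 + 0.16 = 32.66 ft²·°F·h/BTU
Q = A·ΔT/R = 233 × (73.2 − (-2.7)) / 32.66 = 541.4 BTU/h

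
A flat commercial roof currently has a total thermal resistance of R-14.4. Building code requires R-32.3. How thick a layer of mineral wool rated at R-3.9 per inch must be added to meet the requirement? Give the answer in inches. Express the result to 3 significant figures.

4.59 in

ΔR = 32.3 − 14.4 = 17.9 ft²·°F·h/BTU
L = ΔR / (R/in) = 17.9/3.9 = 4.59 in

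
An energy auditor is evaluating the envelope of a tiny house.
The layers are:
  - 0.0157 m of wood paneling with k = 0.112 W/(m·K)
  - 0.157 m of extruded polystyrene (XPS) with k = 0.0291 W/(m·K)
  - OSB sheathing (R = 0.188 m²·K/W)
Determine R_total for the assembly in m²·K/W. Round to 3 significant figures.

5.72 m²·K/W

0.0157/0.112 = 0.1402
0.157/0.0291 = 5.395
R_total = 0.1402 + 5.395 + 0.188 = 5.723 m²·K/W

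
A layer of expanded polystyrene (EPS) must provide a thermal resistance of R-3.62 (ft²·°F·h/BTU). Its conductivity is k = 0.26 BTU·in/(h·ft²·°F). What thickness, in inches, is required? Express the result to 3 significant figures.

L = R × k = 3.62 × 0.26 = 0.9412 in

0.941 in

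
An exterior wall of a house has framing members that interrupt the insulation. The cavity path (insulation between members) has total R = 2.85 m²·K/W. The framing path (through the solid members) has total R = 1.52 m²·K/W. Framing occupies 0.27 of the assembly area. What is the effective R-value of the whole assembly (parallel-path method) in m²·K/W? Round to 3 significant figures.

U_eff = 0.73/2.85 + 0.27/1.52 = 0.2561 + 0.1776 = 0.4338
R_eff = 1/U_eff = 2.305 m²·K/W

2.31 m²·K/W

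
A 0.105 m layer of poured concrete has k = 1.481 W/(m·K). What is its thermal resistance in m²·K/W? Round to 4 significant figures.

0.07090 m²·K/W

R = L/k = 0.105/1.481 = 0.070898 m²·K/W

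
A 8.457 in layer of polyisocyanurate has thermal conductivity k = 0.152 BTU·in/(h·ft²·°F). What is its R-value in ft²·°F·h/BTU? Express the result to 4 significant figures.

55.64 ft²·°F·h/BTU

R = L/k = 8.457/0.152 = 55.638 ft²·°F·h/BTU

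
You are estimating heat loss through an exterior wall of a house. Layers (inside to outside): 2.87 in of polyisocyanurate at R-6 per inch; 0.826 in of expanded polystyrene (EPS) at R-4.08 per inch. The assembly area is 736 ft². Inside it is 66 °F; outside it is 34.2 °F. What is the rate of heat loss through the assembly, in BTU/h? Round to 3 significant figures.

2.87 × 6 = 17.22
0.826 × 4.08 = 3.37
R_total = 17.22 + 3.37 = 20.59 ft²·°F·h/BTU
Q = A·ΔT/R = 736 × (66 − 34.2) / 20.59 = 1137 BTU/h

1140 BTU/h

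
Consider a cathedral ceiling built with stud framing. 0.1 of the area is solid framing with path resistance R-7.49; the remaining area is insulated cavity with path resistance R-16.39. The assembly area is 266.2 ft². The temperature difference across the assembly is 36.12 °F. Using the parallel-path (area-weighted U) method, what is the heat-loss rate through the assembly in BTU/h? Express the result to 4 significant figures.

656.4 BTU/h

U_eff = 0.9/16.39 + 0.1/7.49 = 0.054912 + 0.013351 = 0.068263
R_eff = 1/U_eff = 14.649 ft²·°F·h/BTU
Q = 266.2 × 36.12 / 14.649 = 656.36 BTU/h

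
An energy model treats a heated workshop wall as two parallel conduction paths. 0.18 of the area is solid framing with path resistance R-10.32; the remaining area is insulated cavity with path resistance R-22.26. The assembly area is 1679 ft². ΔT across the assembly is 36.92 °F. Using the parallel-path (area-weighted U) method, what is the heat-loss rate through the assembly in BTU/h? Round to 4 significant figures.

U_eff = 0.82/22.26 + 0.18/10.32 = 0.036837 + 0.017442 = 0.054279
R_eff = 1/U_eff = 18.423 ft²·°F·h/BTU
Q = 1679 × 36.92 / 18.423 = 3364.7 BTU/h

3365 BTU/h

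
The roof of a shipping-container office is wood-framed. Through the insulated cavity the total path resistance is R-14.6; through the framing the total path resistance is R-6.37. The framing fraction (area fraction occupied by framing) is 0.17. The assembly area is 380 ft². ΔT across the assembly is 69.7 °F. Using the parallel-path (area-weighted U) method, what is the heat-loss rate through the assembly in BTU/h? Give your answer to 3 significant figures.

U_eff = 0.83/14.6 + 0.17/6.37 = 0.05685 + 0.02669 = 0.08354
R_eff = 1/U_eff = 11.97 ft²·°F·h/BTU
Q = 380 × 69.7 / 11.97 = 2213 BTU/h

2210 BTU/h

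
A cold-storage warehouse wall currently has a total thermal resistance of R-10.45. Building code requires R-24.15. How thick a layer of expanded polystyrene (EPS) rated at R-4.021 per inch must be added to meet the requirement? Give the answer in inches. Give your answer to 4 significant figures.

3.407 in

ΔR = 24.15 − 10.45 = 13.7 ft²·°F·h/BTU
L = ΔR / (R/in) = 13.7/4.021 = 3.4071 in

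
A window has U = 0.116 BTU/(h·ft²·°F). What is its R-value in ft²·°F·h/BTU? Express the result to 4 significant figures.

8.621 ft²·°F·h/BTU

R = 1/U = 1/0.116 = 8.6207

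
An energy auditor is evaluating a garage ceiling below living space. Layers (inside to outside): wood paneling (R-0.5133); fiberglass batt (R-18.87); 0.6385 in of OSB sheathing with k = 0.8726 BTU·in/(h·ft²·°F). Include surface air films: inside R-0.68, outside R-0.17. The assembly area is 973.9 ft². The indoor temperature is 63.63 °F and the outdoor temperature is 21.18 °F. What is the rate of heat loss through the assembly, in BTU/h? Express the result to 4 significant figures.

0.6385/0.8726 = 0.73172
R_total = 0.68 + 0.5133 + 18.87 + 0.73172 + 0.17 = 20.965 ft²·°F·h/BTU
Q = A·ΔT/R = 973.9 × (63.63 − 21.18) / 20.965 = 1972 BTU/h

1972 BTU/h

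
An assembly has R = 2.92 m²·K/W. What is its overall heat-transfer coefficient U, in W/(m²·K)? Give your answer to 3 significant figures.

U = 1/R = 1/2.92 = 0.3425

0.342 W/(m²·K)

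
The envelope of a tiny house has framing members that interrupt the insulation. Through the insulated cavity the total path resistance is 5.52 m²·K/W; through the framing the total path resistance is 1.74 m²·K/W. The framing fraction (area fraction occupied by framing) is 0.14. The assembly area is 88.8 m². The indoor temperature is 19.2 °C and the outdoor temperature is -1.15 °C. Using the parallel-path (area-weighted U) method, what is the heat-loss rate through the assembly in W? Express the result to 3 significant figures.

U_eff = 0.86/5.52 + 0.14/1.74 = 0.1558 + 0.08046 = 0.2363
R_eff = 1/U_eff = 4.233 m²·K/W
Q = 88.8 × (19.2 − (-1.15)) / 4.233 = 426.9 W

427 W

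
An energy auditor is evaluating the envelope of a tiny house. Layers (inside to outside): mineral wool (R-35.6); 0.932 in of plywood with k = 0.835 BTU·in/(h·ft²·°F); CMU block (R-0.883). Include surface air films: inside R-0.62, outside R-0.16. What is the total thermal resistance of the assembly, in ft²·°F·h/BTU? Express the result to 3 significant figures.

0.932/0.835 = 1.116
R_total = 0.62 + 35.6 + 1.116 + 0.883 + 0.16 = 38.38 ft²·°F·h/BTU

38.4 ft²·°F·h/BTU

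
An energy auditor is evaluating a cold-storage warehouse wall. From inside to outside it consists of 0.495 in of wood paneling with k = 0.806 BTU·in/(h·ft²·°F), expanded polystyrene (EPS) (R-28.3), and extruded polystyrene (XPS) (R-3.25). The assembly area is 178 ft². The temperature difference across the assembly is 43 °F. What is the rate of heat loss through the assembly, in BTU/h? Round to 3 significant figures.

0.495/0.806 = 0.6141
R_total = 0.6141 + 28.3 + 3.25 = 32.16 ft²·°F·h/BTU
Q = A·ΔT/R = 178 × 43 / 32.16 = 238 BTU/h

238 BTU/h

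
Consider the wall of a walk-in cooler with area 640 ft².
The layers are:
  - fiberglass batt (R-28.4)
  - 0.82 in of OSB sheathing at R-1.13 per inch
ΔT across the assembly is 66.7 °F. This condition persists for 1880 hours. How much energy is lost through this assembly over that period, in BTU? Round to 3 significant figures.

2740000 BTU

0.82 × 1.13 = 0.9266
R_total = 28.4 + 0.9266 = 29.33 ft²·°F·h/BTU
Q = 640 × 66.7 / 29.33 = 1456 BTU/h
E = 1456 × 1880 = 2737000 BTU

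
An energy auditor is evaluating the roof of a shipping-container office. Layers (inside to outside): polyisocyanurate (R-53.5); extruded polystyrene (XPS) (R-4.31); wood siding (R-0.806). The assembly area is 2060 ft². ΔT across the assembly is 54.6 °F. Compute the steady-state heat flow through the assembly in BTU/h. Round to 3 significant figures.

1920 BTU/h

R_total = 53.5 + 4.31 + 0.806 = 58.62 ft²·°F·h/BTU
Q = A·ΔT/R = 2060 × 54.6 / 58.62 = 1919 BTU/h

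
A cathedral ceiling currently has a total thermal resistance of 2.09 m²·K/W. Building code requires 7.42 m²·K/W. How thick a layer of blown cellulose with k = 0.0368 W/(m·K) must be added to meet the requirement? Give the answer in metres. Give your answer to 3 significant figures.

ΔR = 7.42 − 2.09 = 5.33 m²·K/W
L = ΔR × k = 5.33 × 0.0368 = 0.1961 m

0.196 m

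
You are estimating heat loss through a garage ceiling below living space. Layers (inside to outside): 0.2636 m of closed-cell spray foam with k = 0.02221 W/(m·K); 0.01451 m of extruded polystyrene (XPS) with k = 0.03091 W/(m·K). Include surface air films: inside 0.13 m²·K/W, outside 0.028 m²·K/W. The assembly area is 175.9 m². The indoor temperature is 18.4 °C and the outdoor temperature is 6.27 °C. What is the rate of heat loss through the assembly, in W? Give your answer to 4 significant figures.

0.2636/0.02221 = 11.869
0.01451/0.03091 = 0.46943
R_total = 0.13 + 11.869 + 0.46943 + 0.028 = 12.496 m²·K/W
Q = A·ΔT/R = 175.9 × (18.4 − 6.27) / 12.496 = 170.75 W

170.7 W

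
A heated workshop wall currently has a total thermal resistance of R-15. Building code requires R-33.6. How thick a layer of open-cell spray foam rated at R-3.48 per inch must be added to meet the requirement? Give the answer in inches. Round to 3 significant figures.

5.34 in

ΔR = 33.6 − 15 = 18.6 ft²·°F·h/BTU
L = ΔR / (R/in) = 18.6/3.48 = 5.345 in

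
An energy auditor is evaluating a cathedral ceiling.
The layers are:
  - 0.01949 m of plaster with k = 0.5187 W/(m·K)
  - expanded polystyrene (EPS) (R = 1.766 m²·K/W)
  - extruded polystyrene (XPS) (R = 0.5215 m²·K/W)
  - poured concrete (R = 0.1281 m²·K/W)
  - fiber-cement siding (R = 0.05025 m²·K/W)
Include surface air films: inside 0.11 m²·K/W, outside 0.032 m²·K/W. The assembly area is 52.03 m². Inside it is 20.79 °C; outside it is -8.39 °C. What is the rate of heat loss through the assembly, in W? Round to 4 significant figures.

573.9 W

0.01949/0.5187 = 0.037575
R_total = 0.11 + 0.037575 + 1.766 + 0.5215 + 0.1281 + 0.05025 + 0.032 = 2.6454 m²·K/W
Q = A·ΔT/R = 52.03 × (20.79 − (-8.39)) / 2.6454 = 573.91 W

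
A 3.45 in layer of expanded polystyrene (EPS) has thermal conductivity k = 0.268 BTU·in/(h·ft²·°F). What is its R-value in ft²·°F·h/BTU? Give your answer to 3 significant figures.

12.9 ft²·°F·h/BTU

R = L/k = 3.45/0.268 = 12.87 ft²·°F·h/BTU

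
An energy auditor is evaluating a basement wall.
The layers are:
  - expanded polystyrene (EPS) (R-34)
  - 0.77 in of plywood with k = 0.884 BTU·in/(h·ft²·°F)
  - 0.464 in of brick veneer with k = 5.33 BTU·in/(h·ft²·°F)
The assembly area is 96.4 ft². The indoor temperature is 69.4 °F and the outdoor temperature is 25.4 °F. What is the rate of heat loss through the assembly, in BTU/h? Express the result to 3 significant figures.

0.77/0.884 = 0.871
0.464/5.33 = 0.08705
R_total = 34 + 0.871 + 0.08705 = 34.96 ft²·°F·h/BTU
Q = A·ΔT/R = 96.4 × (69.4 − 25.4) / 34.96 = 121.3 BTU/h

121 BTU/h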